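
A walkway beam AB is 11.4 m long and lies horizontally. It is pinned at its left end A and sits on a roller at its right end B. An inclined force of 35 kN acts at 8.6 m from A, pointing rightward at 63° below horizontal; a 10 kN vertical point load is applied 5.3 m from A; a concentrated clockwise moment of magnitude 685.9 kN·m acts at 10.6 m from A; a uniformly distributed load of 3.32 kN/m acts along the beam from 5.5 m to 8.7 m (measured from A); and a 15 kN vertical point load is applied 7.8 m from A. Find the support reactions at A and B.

Resultant of the distributed load: 3.32 × 3.2 = 10.624 kN at 7.1 m from A.
Moments about A: B_y·11.4 − 35·sin63°·8.6 − 10·5.3 − 685.9 − (3.32·3.2)·7.1 − 15·7.8 = 0 → B_y = 1199.52/11.4 = 105.221 ≈ 105.2 kN.
ΣF_y = 0: A_y + 105.221 − 35·sin63° − 10 − 3.32·3.2 − 15 = 0 → A_y = -38.41 kN.
ΣF_x = 0: A_x + 35·cos63° = 0 → A_x = -15.89 kN.

A_x = -15.89 kN, A_y = -38.41 kN, B_y = 105.2 kN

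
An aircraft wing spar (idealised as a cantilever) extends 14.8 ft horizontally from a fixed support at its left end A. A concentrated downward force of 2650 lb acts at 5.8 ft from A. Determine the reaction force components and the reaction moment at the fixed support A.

A_x = 0, A_y = 2650 lb, M_A = 15370 lb·ft

ΣF_x = 0: A_x = 0.
ΣF_y = 0: A_y − 2650 = 0 → A_y = 2650 lb.
ΣM about A: M_A − 2650·5.8 = 0 → M_A = 15370 lb·ft.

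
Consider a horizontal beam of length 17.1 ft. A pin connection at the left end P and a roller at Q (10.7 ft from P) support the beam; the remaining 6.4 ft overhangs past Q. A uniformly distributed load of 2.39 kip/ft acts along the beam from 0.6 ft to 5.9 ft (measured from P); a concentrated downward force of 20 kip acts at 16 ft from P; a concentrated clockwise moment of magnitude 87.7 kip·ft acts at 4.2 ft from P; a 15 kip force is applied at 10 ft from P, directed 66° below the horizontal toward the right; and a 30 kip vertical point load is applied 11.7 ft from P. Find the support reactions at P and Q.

Resultant of the distributed load: 2.39 × 5.3 = 12.667 kip at 3.25 ft from P.
ΣM about P: Q_y·10.7 − (2.39·5.3)·3.25 − 20·16 − 87.7 − 15·sin66°·10 − 30·11.7 = 0 → Q_y = 936.9/10.7 = 87.5607 ≈ 87.56 kip.
ΣF_y = 0: P_y + 87.5607 − 2.39·5.3 − 20 − 15·sin66° − 30 = 0 → P_y = -11.19 kip.
ΣF_x = 0: P_x + 15·cos66° = 0 → P_x = -6.101 kip.

P_x = -6.101 kip, P_y = -11.19 kip, Q_y = 87.56 kip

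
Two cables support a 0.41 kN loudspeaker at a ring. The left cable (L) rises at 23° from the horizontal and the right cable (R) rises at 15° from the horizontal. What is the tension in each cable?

T_L = 0.6433 kN, T_R = 0.6130 kN

ΣF_x = 0: −T_L·cos23° + T_R·cos15° = 0 → T_R = 0.952977·T_L.
ΣF_y = 0: T_L·sin23° + T_R·sin15° = 0.41.
Substitute: T_L·(0.390731 + 0.952977·0.258819) = 0.41 → T_L = 0.643259 ≈ 0.6433 kN.
Then T_R = 0.952977 × 0.643259 = 0.6130 kN.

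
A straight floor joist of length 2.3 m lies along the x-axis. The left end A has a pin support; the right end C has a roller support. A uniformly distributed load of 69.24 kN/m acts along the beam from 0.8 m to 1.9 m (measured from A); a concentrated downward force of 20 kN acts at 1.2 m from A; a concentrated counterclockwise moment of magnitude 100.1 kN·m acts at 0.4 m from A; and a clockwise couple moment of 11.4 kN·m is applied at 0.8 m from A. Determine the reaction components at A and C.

A_x = 0, A_y = 79.59 kN, C_y = 16.57 kN

Resultant of the distributed load: 69.24 × 1.1 = 76.164 kN at 1.35 m from A.
Moments about A: C_y·2.3 − (69.24·1.1)·1.35 − 20·1.2 + 100.1 − 11.4 = 0 → C_y = 38.1214/2.3 = 16.5745 ≈ 16.57 kN.
ΣF_y = 0: A_y + 16.5745 − 69.24·1.1 − 20 = 0 → A_y = 79.59 kN.
ΣF_x = 0: no horizontal applied forces, so A_x = 0.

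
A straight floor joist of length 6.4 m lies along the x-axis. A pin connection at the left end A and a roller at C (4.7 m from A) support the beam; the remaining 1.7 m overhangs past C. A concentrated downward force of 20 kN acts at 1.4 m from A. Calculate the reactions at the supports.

A_x = 0, A_y = 14.04 kN, C_y = 5.957 kN

ΣM about A: C_y·4.7 − 20·1.4 = 0 → C_y = 28/4.7 = 5.95745 ≈ 5.957 kN.
ΣF_y = 0: A_y + 5.95745 − 20 = 0 → A_y = 14.04 kN.
ΣF_x = 0: no horizontal applied forces, so A_x = 0.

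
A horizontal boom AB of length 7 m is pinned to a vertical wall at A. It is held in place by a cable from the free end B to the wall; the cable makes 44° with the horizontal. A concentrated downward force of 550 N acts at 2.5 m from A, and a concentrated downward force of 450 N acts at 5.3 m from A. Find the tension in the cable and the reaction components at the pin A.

T = 773.2 N, A_x = 556.2 N, A_y = 462.9 N

ΣM about A: T·sin44°·7 − 550·2.5 − 450·5.3 = 0 → T = 3760/(7·0.694658) = 773.248 ≈ 773.2 N.
ΣF_x = 0: A_x − T·cos44° = 0 → A_x = 773.248 × 0.71934 = 556.2 N.
ΣF_y = 0: A_y + T·sin44° − 550 − 450 = 0 → A_y = 1000 − 773.248 × 0.694658 = 462.9 N.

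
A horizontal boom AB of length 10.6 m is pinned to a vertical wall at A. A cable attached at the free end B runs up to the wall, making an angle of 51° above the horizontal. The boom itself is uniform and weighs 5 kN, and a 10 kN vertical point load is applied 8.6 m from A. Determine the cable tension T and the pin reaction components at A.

T = 13.66 kN, A_x = 8.594 kN, A_y = 4.387 kN

ΣM about A: T·sin51°·10.6 − 5·5.3 − 10·8.6 = 0 → T = 112.5/(10.6·0.777146) = 13.6566 ≈ 13.66 kN.
ΣF_x = 0: A_x − T·cos51° = 0 → A_x = 13.6566 × 0.62932 = 8.594 kN.
ΣF_y = 0: A_y + T·sin51° − 5 − 10 = 0 → A_y = 15 − 13.6566 × 0.777146 = 4.387 kN.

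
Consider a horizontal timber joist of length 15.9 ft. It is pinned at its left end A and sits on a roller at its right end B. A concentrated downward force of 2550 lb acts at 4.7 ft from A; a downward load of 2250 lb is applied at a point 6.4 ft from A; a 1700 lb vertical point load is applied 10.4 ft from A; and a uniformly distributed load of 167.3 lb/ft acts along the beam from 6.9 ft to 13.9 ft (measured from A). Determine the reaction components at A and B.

A_x = 0, A_y = 4134 lb, B_y = 3537 lb

Resultant of the distributed load: 167.3 × 7 = 1171.1 lb at 10.4 ft from A.
ΣM about A: B_y·15.9 − 2550·4.7 − 2250·6.4 − 1700·10.4 − (167.3·7)·10.4 = 0 → B_y = 56244.44/15.9 = 3537.39 ≈ 3537 lb.
ΣF_y = 0: A_y + 3537.39 − 2550 − 2250 − 1700 − 167.3·7 = 0 → A_y = 4134 lb.
ΣF_x = 0: no horizontal applied forces, so A_x = 0.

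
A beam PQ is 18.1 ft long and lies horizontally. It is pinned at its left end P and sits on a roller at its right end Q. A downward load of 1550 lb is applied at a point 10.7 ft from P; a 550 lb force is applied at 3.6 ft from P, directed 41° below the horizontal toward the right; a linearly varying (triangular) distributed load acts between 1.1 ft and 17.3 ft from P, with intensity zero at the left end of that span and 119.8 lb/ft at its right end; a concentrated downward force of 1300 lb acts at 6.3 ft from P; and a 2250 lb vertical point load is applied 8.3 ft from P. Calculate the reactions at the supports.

P_x = -415.1 lb, P_y = 3321 lb, Q_y = 3110 lb

Resultant of the triangular load: ½ × 119.8 × 16.2 = 970.38 lb, acting at 11.9 ft from P (one-third of the span from the peak).
ΣM about P: Q_y·18.1 − 1550·10.7 − 550·sin41°·3.6 − (½·119.8·16.2)·11.9 − 1300·6.3 − 2250·8.3 = 0 → Q_y = 56296.5/18.1 = 3110.3 ≈ 3110 lb.
ΣF_y = 0: P_y + 3110.3 − 1550 − 550·sin41° − ½·119.8·16.2 − 1300 − 2250 = 0 → P_y = 3321 lb.
ΣF_x = 0: P_x + 550·cos41° = 0 → P_x = -415.1 lb.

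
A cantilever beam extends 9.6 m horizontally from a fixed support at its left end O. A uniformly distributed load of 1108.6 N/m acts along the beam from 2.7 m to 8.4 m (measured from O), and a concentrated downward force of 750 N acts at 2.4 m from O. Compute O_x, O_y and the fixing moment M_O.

O_x = 0, O_y = 7069 N, M_O = 36870 N·m

Resultant of the distributed load: 1108.6 × 5.7 = 6319.02 N at 5.55 m from O.
ΣF_x = 0: O_x = 0.
ΣF_y = 0: O_y − 1108.6·5.7 − 750 = 0 → O_y = 7069 N.
ΣM about O: M_O − (1108.6·5.7)·5.55 − 750·2.4 = 0 → M_O = 36870 N·m.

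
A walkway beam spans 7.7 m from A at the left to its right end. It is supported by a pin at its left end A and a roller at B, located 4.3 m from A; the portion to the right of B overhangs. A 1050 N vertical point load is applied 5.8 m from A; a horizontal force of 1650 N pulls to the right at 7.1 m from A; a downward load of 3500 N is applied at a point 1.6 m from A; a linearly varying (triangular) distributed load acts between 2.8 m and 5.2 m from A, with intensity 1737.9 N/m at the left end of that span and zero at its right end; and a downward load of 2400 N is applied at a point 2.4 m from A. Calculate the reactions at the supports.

Resultant of the triangular load: ½ × 1737.9 × 2.4 = 2085.48 N, acting at 3.6 m from A (one-third of the span from the peak).
Taking moments about A: B_y·4.3 − 1050·5.8 − 3500·1.6 − (½·1737.9·2.4)·3.6 − 2400·2.4 = 0 → B_y = 24957.728/4.3 = 5804.12 ≈ 5804 N.
ΣF_y = 0: A_y + 5804.12 − 1050 − 3500 − ½·1737.9·2.4 − 2400 = 0 → A_y = 3231 N.
ΣF_x = 0: A_x + 1650 = 0 → A_x = -1650 N.

A_x = -1650 N, A_y = 3231 N, B_y = 5804 N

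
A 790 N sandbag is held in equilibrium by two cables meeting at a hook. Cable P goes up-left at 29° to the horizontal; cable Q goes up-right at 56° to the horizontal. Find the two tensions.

T_P = 443.4 N, T_Q = 693.6 N

ΣF_x = 0: −T_P·cos29° + T_Q·cos56° = 0 → T_Q = 1.56408·T_P.
ΣF_y = 0: T_P·sin29° + T_Q·sin56° = 790.
Substitute: T_P·(0.48481 + 1.56408·0.829038) = 790 → T_P = 443.449 ≈ 443.4 N.
Then T_Q = 1.56408 × 443.449 = 693.6 N.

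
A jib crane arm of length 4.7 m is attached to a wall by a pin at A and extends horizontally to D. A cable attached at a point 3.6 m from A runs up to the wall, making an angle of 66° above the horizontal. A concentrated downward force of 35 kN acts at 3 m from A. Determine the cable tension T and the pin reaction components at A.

ΣM about A: T·sin66°·3.6 − 35·3 = 0 → T = 105/(3.6·0.913545) = 31.9269 ≈ 31.93 kN.
ΣF_x = 0: A_x − T·cos66° = 0 → A_x = 31.9269 × 0.406737 = 12.99 kN.
ΣF_y = 0: A_y + T·sin66° − 35 = 0 → A_y = 35 − 31.9269 × 0.913545 = 5.833 kN.

T = 31.93 kN, A_x = 12.99 kN, A_y = 5.833 kN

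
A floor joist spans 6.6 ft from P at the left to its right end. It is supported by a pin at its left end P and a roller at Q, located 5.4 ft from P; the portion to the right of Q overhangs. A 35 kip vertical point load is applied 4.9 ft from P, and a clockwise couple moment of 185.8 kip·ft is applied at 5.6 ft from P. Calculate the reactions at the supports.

Taking moments about P: Q_y·5.4 − 35·4.9 − 185.8 = 0 → Q_y = 357.3/5.4 = 66.1667 ≈ 66.17 kip.
ΣF_y = 0: P_y + 66.1667 − 35 = 0 → P_y = -31.17 kip.
ΣF_x = 0: no horizontal applied forces, so P_x = 0.

P_x = 0, P_y = -31.17 kip, Q_y = 66.17 kip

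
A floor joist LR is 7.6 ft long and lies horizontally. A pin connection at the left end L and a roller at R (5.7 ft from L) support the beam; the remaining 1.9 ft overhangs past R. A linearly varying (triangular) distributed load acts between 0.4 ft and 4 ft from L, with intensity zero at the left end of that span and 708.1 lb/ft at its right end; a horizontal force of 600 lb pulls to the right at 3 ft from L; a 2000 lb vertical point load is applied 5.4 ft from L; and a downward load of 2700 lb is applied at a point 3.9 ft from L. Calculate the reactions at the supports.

L_x = -600.0 lb, L_y = 1606 lb, R_y = 4368 lb

Resultant of the triangular load: ½ × 708.1 × 3.6 = 1274.58 lb, acting at 2.8 ft from L (one-third of the span from the peak).
ΣM about L: R_y·5.7 − (½·708.1·3.6)·2.8 − 2000·5.4 − 2700·3.9 = 0 → R_y = 24898.824/5.7 = 4368.21 ≈ 4368 lb.
ΣF_y = 0: L_y + 4368.21 − ½·708.1·3.6 − 2000 − 2700 = 0 → L_y = 1606 lb.
ΣF_x = 0: L_x + 600 = 0 → L_x = -600.0 lb.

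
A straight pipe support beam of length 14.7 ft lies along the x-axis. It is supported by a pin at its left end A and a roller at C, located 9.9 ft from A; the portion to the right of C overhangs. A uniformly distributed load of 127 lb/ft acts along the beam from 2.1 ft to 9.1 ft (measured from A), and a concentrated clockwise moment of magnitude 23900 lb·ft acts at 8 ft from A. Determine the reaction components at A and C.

Resultant of the distributed load: 127 × 7 = 889 lb at 5.6 ft from A.
ΣM about A: C_y·9.9 − (127·7)·5.6 − 23900 = 0 → C_y = 28878.4/9.9 = 2917.01 ≈ 2917 lb.
ΣF_y = 0: A_y + 2917.01 − 127·7 = 0 → A_y = -2028 lb.
ΣF_x = 0: no horizontal applied forces, so A_x = 0.

A_x = 0, A_y = -2028 lb, C_y = 2917 lb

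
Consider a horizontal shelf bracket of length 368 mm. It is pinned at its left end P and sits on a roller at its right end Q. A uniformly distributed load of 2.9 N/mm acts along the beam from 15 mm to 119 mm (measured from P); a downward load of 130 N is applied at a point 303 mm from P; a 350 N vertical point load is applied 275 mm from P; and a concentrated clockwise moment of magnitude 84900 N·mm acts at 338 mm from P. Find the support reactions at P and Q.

P_x = 0, P_y = 127.4 N, Q_y = 654.2 N

Resultant of the distributed load: 2.9 × 104 = 301.6 N at 67 mm from P.
Moments about P: Q_y·368 − (2.9·104)·67 − 130·303 − 350·275 − 84900 = 0 → Q_y = 240747.2/368 = 654.204 ≈ 654.2 N.
ΣF_y = 0: P_y + 654.204 − 2.9·104 − 130 − 350 = 0 → P_y = 127.4 N.
ΣF_x = 0: no horizontal applied forces, so P_x = 0.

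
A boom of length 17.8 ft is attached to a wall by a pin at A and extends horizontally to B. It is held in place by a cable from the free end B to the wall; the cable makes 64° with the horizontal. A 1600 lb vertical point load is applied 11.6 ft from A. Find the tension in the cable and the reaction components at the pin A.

ΣM about A: T·sin64°·17.8 − 1600·11.6 = 0 → T = 18560/(17.8·0.898794) = 1160.11 ≈ 1160 lb.
ΣF_x = 0: A_x − T·cos64° = 0 → A_x = 1160.11 × 0.438371 = 508.6 lb.
ΣF_y = 0: A_y + T·sin64° − 1600 = 0 → A_y = 1600 − 1160.11 × 0.898794 = 557.3 lb.

T = 1160 lb, A_x = 508.6 lb, A_y = 557.3 lb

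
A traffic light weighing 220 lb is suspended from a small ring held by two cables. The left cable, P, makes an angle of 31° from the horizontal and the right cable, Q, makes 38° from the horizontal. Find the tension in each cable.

T_P = 185.7 lb, T_Q = 202.0 lb

ΣF_x = 0: −T_P·cos31° + T_Q·cos38° = 0 → T_Q = 1.08776·T_P.
ΣF_y = 0: T_P·sin31° + T_Q·sin38° = 220.
Substitute: T_P·(0.515038 + 1.08776·0.615661) = 220 → T_P = 185.696 ≈ 185.7 lb.
Then T_Q = 1.08776 × 185.696 = 202.0 lb.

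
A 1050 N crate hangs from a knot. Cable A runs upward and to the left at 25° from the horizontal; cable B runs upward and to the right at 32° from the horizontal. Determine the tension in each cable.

ΣF_x = 0: −T_A·cos25° + T_B·cos32° = 0 → T_B = 1.0687·T_A.
ΣF_y = 0: T_A·sin25° + T_B·sin32° = 1050.
Substitute: T_A·(0.422618 + 1.0687·0.529919) = 1050 → T_A = 1061.74 ≈ 1062 N.
Then T_B = 1.0687 × 1061.74 = 1135 N.

T_A = 1062 N, T_B = 1135 N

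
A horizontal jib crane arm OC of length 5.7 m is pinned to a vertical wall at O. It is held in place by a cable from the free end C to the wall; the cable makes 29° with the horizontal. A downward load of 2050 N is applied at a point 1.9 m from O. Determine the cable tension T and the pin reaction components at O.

ΣM about O: T·sin29°·5.7 − 2050·1.9 = 0 → T = 3895/(5.7·0.48481) = 1409.49 ≈ 1409 N.
ΣF_x = 0: O_x − T·cos29° = 0 → O_x = 1409.49 × 0.87462 = 1233 N.
ΣF_y = 0: O_y + T·sin29° − 2050 = 0 → O_y = 2050 − 1409.49 × 0.48481 = 1367 N.

T = 1409 N, O_x = 1233 N, O_y = 1367 N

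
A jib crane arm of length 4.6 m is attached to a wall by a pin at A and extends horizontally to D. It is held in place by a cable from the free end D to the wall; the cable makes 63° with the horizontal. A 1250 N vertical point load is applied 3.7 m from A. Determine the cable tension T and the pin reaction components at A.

ΣM about A: T·sin63°·4.6 − 1250·3.7 = 0 → T = 4625/(4.6·0.891007) = 1128.43 ≈ 1128 N.
ΣF_x = 0: A_x − T·cos63° = 0 → A_x = 1128.43 × 0.45399 = 512.3 N.
ΣF_y = 0: A_y + T·sin63° − 1250 = 0 → A_y = 1250 − 1128.43 × 0.891007 = 244.6 N.

T = 1128 N, A_x = 512.3 N, A_y = 244.6 N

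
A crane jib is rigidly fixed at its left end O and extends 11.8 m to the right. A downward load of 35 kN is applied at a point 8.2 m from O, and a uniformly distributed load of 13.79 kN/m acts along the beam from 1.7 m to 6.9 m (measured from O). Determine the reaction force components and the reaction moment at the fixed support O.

O_x = 0, O_y = 106.7 kN, M_O = 595.3 kN·m

Resultant of the distributed load: 13.79 × 5.2 = 71.708 kN at 4.3 m from O.
ΣF_x = 0: O_x = 0.
ΣF_y = 0: O_y − 35 − 13.79·5.2 = 0 → O_y = 106.7 kN.
ΣM about O: M_O − 35·8.2 − (13.79·5.2)·4.3 = 0 → M_O = 595.3 kN·m.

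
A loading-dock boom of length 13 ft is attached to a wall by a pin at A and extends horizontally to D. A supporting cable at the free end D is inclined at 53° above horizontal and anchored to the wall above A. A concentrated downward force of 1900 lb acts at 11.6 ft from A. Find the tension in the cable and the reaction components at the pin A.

ΣM about A: T·sin53°·13 − 1900·11.6 = 0 → T = 22040/(13·0.798636) = 2122.85 ≈ 2123 lb.
ΣF_x = 0: A_x − T·cos53° = 0 → A_x = 2122.85 × 0.601815 = 1278 lb.
ΣF_y = 0: A_y + T·sin53° − 1900 = 0 → A_y = 1900 − 2122.85 × 0.798636 = 204.6 lb.

T = 2123 lb, A_x = 1278 lb, A_y = 204.6 lb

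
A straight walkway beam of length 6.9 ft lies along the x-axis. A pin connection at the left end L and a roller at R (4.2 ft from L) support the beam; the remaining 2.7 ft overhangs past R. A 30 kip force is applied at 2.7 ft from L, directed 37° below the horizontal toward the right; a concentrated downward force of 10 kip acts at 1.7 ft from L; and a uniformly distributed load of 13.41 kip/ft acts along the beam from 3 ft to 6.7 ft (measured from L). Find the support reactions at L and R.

L_x = -23.96 kip, L_y = 4.722 kip, R_y = 72.95 kip

Resultant of the distributed load: 13.41 × 3.7 = 49.617 kip at 4.85 ft from L.
ΣM about L: R_y·4.2 − 30·sin37°·2.7 − 10·1.7 − (13.41·3.7)·4.85 = 0 → R_y = 306.389/4.2 = 72.9498 ≈ 72.95 kip.
ΣF_y = 0: L_y + 72.9498 − 30·sin37° − 10 − 13.41·3.7 = 0 → L_y = 4.722 kip.
ΣF_x = 0: L_x + 30·cos37° = 0 → L_x = -23.96 kip.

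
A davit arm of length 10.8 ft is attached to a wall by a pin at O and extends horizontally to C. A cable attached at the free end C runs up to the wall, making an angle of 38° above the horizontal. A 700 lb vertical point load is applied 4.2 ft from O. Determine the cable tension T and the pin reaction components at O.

T = 442.2 lb, O_x = 348.4 lb, O_y = 427.8 lb

ΣM about O: T·sin38°·10.8 − 700·4.2 = 0 → T = 2940/(10.8·0.615661) = 442.163 ≈ 442.2 lb.
ΣF_x = 0: O_x − T·cos38° = 0 → O_x = 442.163 × 0.788011 = 348.4 lb.
ΣF_y = 0: O_y + T·sin38° − 700 = 0 → O_y = 700 − 442.163 × 0.615661 = 427.8 lb.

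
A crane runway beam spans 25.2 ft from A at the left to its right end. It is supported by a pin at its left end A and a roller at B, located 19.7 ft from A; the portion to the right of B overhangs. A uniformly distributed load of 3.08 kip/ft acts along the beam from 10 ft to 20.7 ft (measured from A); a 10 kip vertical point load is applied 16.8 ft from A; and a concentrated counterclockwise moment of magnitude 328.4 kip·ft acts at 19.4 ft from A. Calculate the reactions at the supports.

A_x = 0, A_y = 25.42 kip, B_y = 17.54 kip

Resultant of the distributed load: 3.08 × 10.7 = 32.956 kip at 15.35 ft from A.
Taking moments about A: B_y·19.7 − (3.08·10.7)·15.35 − 10·16.8 + 328.4 = 0 → B_y = 345.4746/19.7 = 17.5368 ≈ 17.54 kip.
ΣF_y = 0: A_y + 17.5368 − 3.08·10.7 − 10 = 0 → A_y = 25.42 kip.
ΣF_x = 0: no horizontal applied forces, so A_x = 0.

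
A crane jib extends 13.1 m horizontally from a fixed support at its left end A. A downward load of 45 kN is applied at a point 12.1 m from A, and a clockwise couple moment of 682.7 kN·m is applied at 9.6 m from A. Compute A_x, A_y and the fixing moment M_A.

A_x = 0, A_y = 45.00 kN, M_A = 1227 kN·m

ΣF_x = 0: A_x = 0.
ΣF_y = 0: A_y − 45 = 0 → A_y = 45.00 kN.
ΣM about A: M_A − 45·12.1 − 682.7 = 0 → M_A = 1227 kN·m.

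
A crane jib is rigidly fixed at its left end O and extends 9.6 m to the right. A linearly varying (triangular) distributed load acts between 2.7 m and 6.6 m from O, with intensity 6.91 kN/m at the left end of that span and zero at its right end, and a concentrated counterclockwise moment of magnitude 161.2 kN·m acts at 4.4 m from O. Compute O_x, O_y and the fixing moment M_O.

O_x = 0, O_y = 13.47 kN, M_O = -107.3 kN·m

Resultant of the triangular load: ½ × 6.91 × 3.9 = 13.4745 kN, acting at 4 m from O (one-third of the span from the peak).
ΣF_x = 0: O_x = 0.
ΣF_y = 0: O_y − ½·6.91·3.9 = 0 → O_y = 13.47 kN.
ΣM about O: M_O − (½·6.91·3.9)·4 + 161.2 = 0 → M_O = -107.3 kN·m.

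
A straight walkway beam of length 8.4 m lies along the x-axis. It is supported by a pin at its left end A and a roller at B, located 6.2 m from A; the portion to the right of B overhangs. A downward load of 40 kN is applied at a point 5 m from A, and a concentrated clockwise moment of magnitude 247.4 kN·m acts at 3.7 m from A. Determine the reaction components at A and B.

A_x = 0, A_y = -32.16 kN, B_y = 72.16 kN

ΣM about A: B_y·6.2 − 40·5 − 247.4 = 0 → B_y = 447.4/6.2 = 72.1613 ≈ 72.16 kN.
ΣF_y = 0: A_y + 72.1613 − 40 = 0 → A_y = -32.16 kN.
ΣF_x = 0: no horizontal applied forces, so A_x = 0.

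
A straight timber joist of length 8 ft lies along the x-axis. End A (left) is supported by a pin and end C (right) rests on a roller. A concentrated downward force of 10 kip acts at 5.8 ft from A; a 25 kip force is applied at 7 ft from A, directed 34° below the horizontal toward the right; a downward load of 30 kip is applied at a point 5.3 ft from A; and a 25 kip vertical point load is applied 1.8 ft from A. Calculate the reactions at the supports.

A_x = -20.73 kip, A_y = 34.00 kip, C_y = 44.98 kip

ΣM about A: C_y·8 − 10·5.8 − 25·sin34°·7 − 30·5.3 − 25·1.8 = 0 → C_y = 359.859/8 = 44.9824 ≈ 44.98 kip.
ΣF_y = 0: A_y + 44.9824 − 10 − 25·sin34° − 30 − 25 = 0 → A_y = 34.00 kip.
ΣF_x = 0: A_x + 25·cos34° = 0 → A_x = -20.73 kip.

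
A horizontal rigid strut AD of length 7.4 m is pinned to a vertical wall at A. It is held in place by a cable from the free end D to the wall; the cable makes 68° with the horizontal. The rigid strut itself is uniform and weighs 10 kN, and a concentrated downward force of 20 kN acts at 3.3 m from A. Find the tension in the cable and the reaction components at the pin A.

T = 15.01 kN, A_x = 5.624 kN, A_y = 16.08 kN

ΣM about A: T·sin68°·7.4 − 10·3.7 − 20·3.3 = 0 → T = 103/(7.4·0.927184) = 15.012 ≈ 15.01 kN.
ΣF_x = 0: A_x − T·cos68° = 0 → A_x = 15.012 × 0.374607 = 5.624 kN.
ΣF_y = 0: A_y + T·sin68° − 10 − 20 = 0 → A_y = 30 − 15.012 × 0.927184 = 16.08 kN.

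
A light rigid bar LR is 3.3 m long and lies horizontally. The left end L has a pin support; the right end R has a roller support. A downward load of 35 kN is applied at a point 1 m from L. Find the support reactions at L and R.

ΣM about L: R_y·3.3 − 35·1 = 0 → R_y = 35/3.3 = 10.6061 ≈ 10.61 kN.
ΣF_y = 0: L_y + 10.6061 − 35 = 0 → L_y = 24.39 kN.
ΣF_x = 0: no horizontal applied forces, so L_x = 0.

L_x = 0, L_y = 24.39 kN, R_y = 10.61 kN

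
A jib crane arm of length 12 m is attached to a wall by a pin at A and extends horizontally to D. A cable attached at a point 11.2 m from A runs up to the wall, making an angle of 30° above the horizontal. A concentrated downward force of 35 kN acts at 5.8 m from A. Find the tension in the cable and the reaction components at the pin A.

ΣM about A: T·sin30°·11.2 − 35·5.8 = 0 → T = 203/(11.2·0.5) = 36.25 kN.
ΣF_x = 0: A_x − T·cos30° = 0 → A_x = 36.25 × 0.866025 = 31.39 kN.
ΣF_y = 0: A_y + T·sin30° − 35 = 0 → A_y = 35 − 36.25 × 0.5 = 16.88 kN.

T = 36.25 kN, A_x = 31.39 kN, A_y = 16.88 kN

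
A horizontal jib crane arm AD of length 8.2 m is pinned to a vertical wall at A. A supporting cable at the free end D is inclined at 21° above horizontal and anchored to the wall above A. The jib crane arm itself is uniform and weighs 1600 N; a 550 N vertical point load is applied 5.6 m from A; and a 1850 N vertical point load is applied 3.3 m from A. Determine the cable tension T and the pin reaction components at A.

T = 5358 N, A_x = 5002 N, A_y = 2080 N

ΣM about A: T·sin21°·8.2 − 1600·4.1 − 550·5.6 − 1850·3.3 = 0 → T = 15745/(8.2·0.358368) = 5357.96 ≈ 5358 N.
ΣF_x = 0: A_x − T·cos21° = 0 → A_x = 5357.96 × 0.93358 = 5002 N.
ΣF_y = 0: A_y + T·sin21° − 1600 − 550 − 1850 = 0 → A_y = 4000 − 5357.96 × 0.358368 = 2080 N.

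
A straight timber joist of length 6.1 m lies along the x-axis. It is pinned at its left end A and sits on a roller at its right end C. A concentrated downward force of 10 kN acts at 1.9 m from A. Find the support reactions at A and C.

A_x = 0, A_y = 6.885 kN, C_y = 3.115 kN

ΣM about A: C_y·6.1 − 10·1.9 = 0 → C_y = 19/6.1 = 3.11475 ≈ 3.115 kN.
ΣF_y = 0: A_y + 3.11475 − 10 = 0 → A_y = 6.885 kN.
ΣF_x = 0: no horizontal applied forces, so A_x = 0.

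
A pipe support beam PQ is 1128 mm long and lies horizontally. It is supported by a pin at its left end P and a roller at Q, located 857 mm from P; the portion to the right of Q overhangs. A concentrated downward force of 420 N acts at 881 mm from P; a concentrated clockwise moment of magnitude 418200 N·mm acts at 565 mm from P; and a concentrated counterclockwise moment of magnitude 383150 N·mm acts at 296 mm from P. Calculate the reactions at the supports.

ΣM about P: Q_y·857 − 420·881 − 418200 + 383150 = 0 → Q_y = 405070/857 = 472.66 ≈ 472.7 N.
ΣF_y = 0: P_y + 472.66 − 420 = 0 → P_y = -52.66 N.
ΣF_x = 0: no horizontal applied forces, so P_x = 0.

P_x = 0, P_y = -52.66 N, Q_y = 472.7 N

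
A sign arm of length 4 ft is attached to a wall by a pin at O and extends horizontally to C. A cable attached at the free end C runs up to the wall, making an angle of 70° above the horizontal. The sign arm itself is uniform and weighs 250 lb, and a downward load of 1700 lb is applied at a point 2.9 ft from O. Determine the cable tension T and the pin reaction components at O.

ΣM about O: T·sin70°·4 − 250·2 − 1700·2.9 = 0 → T = 5430/(4·0.939693) = 1444.62 ≈ 1445 lb.
ΣF_x = 0: O_x − T·cos70° = 0 → O_x = 1444.62 × 0.34202 = 494.1 lb.
ΣF_y = 0: O_y + T·sin70° − 250 − 1700 = 0 → O_y = 1950 − 1444.62 × 0.939693 = 592.5 lb.

T = 1445 lb, O_x = 494.1 lb, O_y = 592.5 lb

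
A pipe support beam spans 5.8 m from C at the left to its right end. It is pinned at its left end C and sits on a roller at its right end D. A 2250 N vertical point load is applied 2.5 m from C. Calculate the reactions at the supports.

C_x = 0, C_y = 1280 N, D_y = 969.8 N

ΣM about C: D_y·5.8 − 2250·2.5 = 0 → D_y = 5625/5.8 = 969.828 ≈ 969.8 N.
ΣF_y = 0: C_y + 969.828 − 2250 = 0 → C_y = 1280 N.
ΣF_x = 0: no horizontal applied forces, so C_x = 0.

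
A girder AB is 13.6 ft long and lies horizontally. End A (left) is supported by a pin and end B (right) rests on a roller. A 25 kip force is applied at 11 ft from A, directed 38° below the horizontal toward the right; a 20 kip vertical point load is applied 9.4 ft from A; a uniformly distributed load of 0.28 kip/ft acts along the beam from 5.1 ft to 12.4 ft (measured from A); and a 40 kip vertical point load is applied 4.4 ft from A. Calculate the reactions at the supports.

Resultant of the distributed load: 0.28 × 7.3 = 2.044 kip at 8.75 ft from A.
ΣM about A: B_y·13.6 − 25·sin38°·11 − 20·9.4 − (0.28·7.3)·8.75 − 40·4.4 = 0 → B_y = 551.192/13.6 = 40.5288 ≈ 40.53 kip.
ΣF_y = 0: A_y + 40.5288 − 25·sin38° − 20 − 0.28·7.3 − 40 = 0 → A_y = 36.91 kip.
ΣF_x = 0: A_x + 25·cos38° = 0 → A_x = -19.70 kip.

A_x = -19.70 kip, A_y = 36.91 kip, B_y = 40.53 kip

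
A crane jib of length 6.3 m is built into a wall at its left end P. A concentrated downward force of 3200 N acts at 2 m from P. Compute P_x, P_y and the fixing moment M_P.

P_x = 0, P_y = 3200 N, M_P = 6400 N·m

ΣF_x = 0: P_x = 0.
ΣF_y = 0: P_y − 3200 = 0 → P_y = 3200 N.
ΣM about P: M_P − 3200·2 = 0 → M_P = 6400 N·m.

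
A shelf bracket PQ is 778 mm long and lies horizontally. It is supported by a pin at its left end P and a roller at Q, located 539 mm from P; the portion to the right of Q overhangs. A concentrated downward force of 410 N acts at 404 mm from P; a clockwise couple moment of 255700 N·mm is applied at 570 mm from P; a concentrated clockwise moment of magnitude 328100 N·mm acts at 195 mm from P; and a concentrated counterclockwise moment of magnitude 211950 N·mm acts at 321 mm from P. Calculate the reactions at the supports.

Taking moments about P: Q_y·539 − 410·404 − 255700 − 328100 + 211950 = 0 → Q_y = 537490/539 = 997.199 ≈ 997.2 N.
ΣF_y = 0: P_y + 997.199 − 410 = 0 → P_y = -587.2 N.
ΣF_x = 0: no horizontal applied forces, so P_x = 0.

P_x = 0, P_y = -587.2 N, Q_y = 997.2 N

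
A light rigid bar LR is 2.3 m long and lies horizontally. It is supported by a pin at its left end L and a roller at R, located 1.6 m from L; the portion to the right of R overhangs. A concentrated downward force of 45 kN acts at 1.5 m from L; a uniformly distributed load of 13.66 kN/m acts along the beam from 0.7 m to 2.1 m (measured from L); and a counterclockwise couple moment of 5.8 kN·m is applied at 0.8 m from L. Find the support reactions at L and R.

L_x = 0, L_y = 8.828 kN, R_y = 55.30 kN

Resultant of the distributed load: 13.66 × 1.4 = 19.124 kN at 1.4 m from L.
Taking moments about L: R_y·1.6 − 45·1.5 − (13.66·1.4)·1.4 + 5.8 = 0 → R_y = 88.4736/1.6 = 55.296 ≈ 55.30 kN.
ΣF_y = 0: L_y + 55.296 − 45 − 13.66·1.4 = 0 → L_y = 8.828 kN.
ΣF_x = 0: no horizontal applied forces, so L_x = 0.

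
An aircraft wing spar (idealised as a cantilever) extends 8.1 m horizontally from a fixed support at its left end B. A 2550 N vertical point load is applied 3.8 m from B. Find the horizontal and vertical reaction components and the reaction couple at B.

B_x = 0, B_y = 2550 N, M_B = 9690 N·m

ΣF_x = 0: B_x = 0.
ΣF_y = 0: B_y − 2550 = 0 → B_y = 2550 N.
ΣM about B: M_B − 2550·3.8 = 0 → M_B = 9690 N·m.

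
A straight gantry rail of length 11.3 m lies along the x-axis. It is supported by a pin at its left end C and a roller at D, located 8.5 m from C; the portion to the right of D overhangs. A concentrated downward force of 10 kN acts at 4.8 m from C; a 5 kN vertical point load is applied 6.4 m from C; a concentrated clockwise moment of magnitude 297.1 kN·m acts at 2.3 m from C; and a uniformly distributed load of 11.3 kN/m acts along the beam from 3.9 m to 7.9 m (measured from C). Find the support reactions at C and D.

Resultant of the distributed load: 11.3 × 4 = 45.2 kN at 5.9 m from C.
Taking moments about C: D_y·8.5 − 10·4.8 − 5·6.4 − 297.1 − (11.3·4)·5.9 = 0 → D_y = 643.78/8.5 = 75.7388 ≈ 75.74 kN.
ΣF_y = 0: C_y + 75.7388 − 10 − 5 − 11.3·4 = 0 → C_y = -15.54 kN.
ΣF_x = 0: no horizontal applied forces, so C_x = 0.

C_x = 0, C_y = -15.54 kN, D_y = 75.74 kN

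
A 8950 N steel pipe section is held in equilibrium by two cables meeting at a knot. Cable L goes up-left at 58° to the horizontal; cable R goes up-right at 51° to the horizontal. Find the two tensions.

T_L = 5957 N, T_R = 5016 N

ΣF_x = 0: −T_L·cos58° + T_R·cos51° = 0 → T_R = 0.84205·T_L.
ΣF_y = 0: T_L·sin58° + T_R·sin51° = 8950.
Substitute: T_L·(0.848048 + 0.84205·0.777146) = 8950 → T_L = 5956.96 ≈ 5957 N.
Then T_R = 0.84205 × 5956.96 = 5016 N.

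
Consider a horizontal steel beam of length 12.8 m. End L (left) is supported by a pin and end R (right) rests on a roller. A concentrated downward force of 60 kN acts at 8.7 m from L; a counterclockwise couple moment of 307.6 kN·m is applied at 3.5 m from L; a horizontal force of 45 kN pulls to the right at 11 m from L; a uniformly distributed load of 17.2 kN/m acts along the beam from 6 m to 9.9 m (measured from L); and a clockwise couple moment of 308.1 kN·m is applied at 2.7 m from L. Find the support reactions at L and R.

Resultant of the distributed load: 17.2 × 3.9 = 67.08 kN at 7.95 m from L.
ΣM about L: R_y·12.8 − 60·8.7 + 307.6 − (17.2·3.9)·7.95 − 308.1 = 0 → R_y = 1055.786/12.8 = 82.4833 ≈ 82.48 kN.
ΣF_y = 0: L_y + 82.4833 − 60 − 17.2·3.9 = 0 → L_y = 44.60 kN.
ΣF_x = 0: L_x + 45 = 0 → L_x = -45.00 kN.

L_x = -45.00 kN, L_y = 44.60 kN, R_y = 82.48 kN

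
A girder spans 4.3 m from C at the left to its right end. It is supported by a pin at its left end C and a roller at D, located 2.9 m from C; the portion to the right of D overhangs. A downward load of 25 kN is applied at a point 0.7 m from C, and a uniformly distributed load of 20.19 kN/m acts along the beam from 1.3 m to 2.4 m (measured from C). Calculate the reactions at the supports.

Resultant of the distributed load: 20.19 × 1.1 = 22.209 kN at 1.85 m from C.
ΣM about C: D_y·2.9 − 25·0.7 − (20.19·1.1)·1.85 = 0 → D_y = 58.58665/2.9 = 20.2023 ≈ 20.20 kN.
ΣF_y = 0: C_y + 20.2023 − 25 − 20.19·1.1 = 0 → C_y = 27.01 kN.
ΣF_x = 0: no horizontal applied forces, so C_x = 0.

C_x = 0, C_y = 27.01 kN, D_y = 20.20 kN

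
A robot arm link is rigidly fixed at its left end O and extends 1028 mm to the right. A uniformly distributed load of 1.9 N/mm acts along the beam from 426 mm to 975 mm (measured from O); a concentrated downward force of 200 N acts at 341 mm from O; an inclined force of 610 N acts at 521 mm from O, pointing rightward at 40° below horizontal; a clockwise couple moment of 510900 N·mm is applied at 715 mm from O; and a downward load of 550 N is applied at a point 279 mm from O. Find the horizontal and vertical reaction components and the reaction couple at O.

O_x = -467.3 N, O_y = 2185 N, M_O = 1668000 N·mm

Resultant of the distributed load: 1.9 × 549 = 1043.1 N at 700.5 mm from O.
ΣF_x = 0: O_x + 610·cos40° = 0 → O_x = -467.3 N.
ΣF_y = 0: O_y − 1.9·549 − 200 − 610·sin40° − 550 = 0 → O_y = 2185 N.
ΣM about O: M_O − (1.9·549)·700.5 − 200·341 − 610·sin40°·521 − 510900 − 550·279 = 0 → M_O = 1668000 N·mm.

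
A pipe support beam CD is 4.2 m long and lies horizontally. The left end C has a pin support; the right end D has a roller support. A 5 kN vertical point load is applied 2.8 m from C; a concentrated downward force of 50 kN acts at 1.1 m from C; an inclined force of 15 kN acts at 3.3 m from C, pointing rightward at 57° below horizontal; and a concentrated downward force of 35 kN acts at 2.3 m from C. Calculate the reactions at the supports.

Moments about C: D_y·4.2 − 5·2.8 − 50·1.1 − 15·sin57°·3.3 − 35·2.3 = 0 → D_y = 191.014/4.2 = 45.4795 ≈ 45.48 kN.
ΣF_y = 0: C_y + 45.4795 − 5 − 50 − 15·sin57° − 35 = 0 → C_y = 57.10 kN.
ΣF_x = 0: C_x + 15·cos57° = 0 → C_x = -8.170 kN.

C_x = -8.170 kN, C_y = 57.10 kN, D_y = 45.48 kN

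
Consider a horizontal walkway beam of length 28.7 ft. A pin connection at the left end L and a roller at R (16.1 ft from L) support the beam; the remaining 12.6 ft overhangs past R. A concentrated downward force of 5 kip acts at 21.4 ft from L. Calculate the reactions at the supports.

L_x = 0, L_y = -1.646 kip, R_y = 6.646 kip

ΣM about L: R_y·16.1 − 5·21.4 = 0 → R_y = 107/16.1 = 6.64596 ≈ 6.646 kip.
ΣF_y = 0: L_y + 6.64596 − 5 = 0 → L_y = -1.646 kip.
ΣF_x = 0: no horizontal applied forces, so L_x = 0.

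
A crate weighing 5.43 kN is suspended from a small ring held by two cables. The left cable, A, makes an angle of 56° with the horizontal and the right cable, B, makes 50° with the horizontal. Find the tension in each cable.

ΣF_x = 0: −T_A·cos56° + T_B·cos50° = 0 → T_B = 0.86995·T_A.
ΣF_y = 0: T_A·sin56° + T_B·sin50° = 5.43.
Substitute: T_A·(0.829038 + 0.86995·0.766044) = 5.43 → T_A = 3.63099 ≈ 3.631 kN.
Then T_B = 0.86995 × 3.63099 = 3.159 kN.

T_A = 3.631 kN, T_B = 3.159 kN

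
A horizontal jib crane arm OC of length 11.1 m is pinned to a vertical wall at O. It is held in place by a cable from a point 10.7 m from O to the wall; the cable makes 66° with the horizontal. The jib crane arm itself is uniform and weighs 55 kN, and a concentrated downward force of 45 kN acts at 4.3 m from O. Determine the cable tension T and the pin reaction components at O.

T = 51.02 kN, O_x = 20.75 kN, O_y = 53.39 kN

ΣM about O: T·sin66°·10.7 − 55·5.55 − 45·4.3 = 0 → T = 498.75/(10.7·0.913545) = 51.0234 ≈ 51.02 kN.
ΣF_x = 0: O_x − T·cos66° = 0 → O_x = 51.0234 × 0.406737 = 20.75 kN.
ΣF_y = 0: O_y + T·sin66° − 55 − 45 = 0 → O_y = 100 − 51.0234 × 0.913545 = 53.39 kN.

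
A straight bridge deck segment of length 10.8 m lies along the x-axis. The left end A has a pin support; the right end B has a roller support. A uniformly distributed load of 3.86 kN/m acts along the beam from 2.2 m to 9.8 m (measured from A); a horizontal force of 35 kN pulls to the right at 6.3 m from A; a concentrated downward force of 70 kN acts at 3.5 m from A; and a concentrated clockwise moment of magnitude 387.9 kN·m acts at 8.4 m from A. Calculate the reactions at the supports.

A_x = -35.00 kN, A_y = 24.44 kN, B_y = 74.90 kN

Resultant of the distributed load: 3.86 × 7.6 = 29.336 kN at 6 m from A.
Taking moments about A: B_y·10.8 − (3.86·7.6)·6 − 70·3.5 − 387.9 = 0 → B_y = 808.916/10.8 = 74.8996 ≈ 74.90 kN.
ΣF_y = 0: A_y + 74.8996 − 3.86·7.6 − 70 = 0 → A_y = 24.44 kN.
ΣF_x = 0: A_x + 35 = 0 → A_x = -35.00 kN.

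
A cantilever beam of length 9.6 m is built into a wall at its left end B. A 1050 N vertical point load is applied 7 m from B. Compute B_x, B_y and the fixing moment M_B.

ΣF_x = 0: B_x = 0.
ΣF_y = 0: B_y − 1050 = 0 → B_y = 1050 N.
ΣM about B: M_B − 1050·7 = 0 → M_B = 7350 N·m.

B_x = 0, B_y = 1050 N, M_B = 7350 N·m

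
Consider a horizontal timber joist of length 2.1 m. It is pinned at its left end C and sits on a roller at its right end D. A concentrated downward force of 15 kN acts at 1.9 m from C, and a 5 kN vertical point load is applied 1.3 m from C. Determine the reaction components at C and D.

ΣM about C: D_y·2.1 − 15·1.9 − 5·1.3 = 0 → D_y = 35/2.1 = 16.6667 ≈ 16.67 kN.
ΣF_y = 0: C_y + 16.6667 − 15 − 5 = 0 → C_y = 3.333 kN.
ΣF_x = 0: no horizontal applied forces, so C_x = 0.

C_x = 0, C_y = 3.333 kN, D_y = 16.67 kN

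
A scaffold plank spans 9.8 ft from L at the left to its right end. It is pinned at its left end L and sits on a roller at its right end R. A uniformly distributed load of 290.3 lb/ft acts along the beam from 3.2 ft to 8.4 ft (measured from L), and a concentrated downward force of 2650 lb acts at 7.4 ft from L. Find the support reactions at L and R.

L_x = 0, L_y = 1265 lb, R_y = 2894 lb

Resultant of the distributed load: 290.3 × 5.2 = 1509.56 lb at 5.8 ft from L.
ΣM about L: R_y·9.8 − (290.3·5.2)·5.8 − 2650·7.4 = 0 → R_y = 28365.448/9.8 = 2894.43 ≈ 2894 lb.
ΣF_y = 0: L_y + 2894.43 − 290.3·5.2 − 2650 = 0 → L_y = 1265 lb.
ΣF_x = 0: no horizontal applied forces, so L_x = 0.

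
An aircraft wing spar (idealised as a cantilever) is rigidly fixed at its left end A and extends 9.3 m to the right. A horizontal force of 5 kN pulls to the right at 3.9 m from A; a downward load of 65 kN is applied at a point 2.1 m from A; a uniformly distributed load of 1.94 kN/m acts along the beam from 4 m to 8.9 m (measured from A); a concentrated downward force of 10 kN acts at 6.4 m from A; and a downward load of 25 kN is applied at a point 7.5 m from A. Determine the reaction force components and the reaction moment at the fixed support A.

Resultant of the distributed load: 1.94 × 4.9 = 9.506 kN at 6.45 m from A.
ΣF_x = 0: A_x + 5 = 0 → A_x = -5.000 kN.
ΣF_y = 0: A_y − 65 − 1.94·4.9 − 10 − 25 = 0 → A_y = 109.5 kN.
ΣM about A: M_A − 65·2.1 − (1.94·4.9)·6.45 − 10·6.4 − 25·7.5 = 0 → M_A = 449.3 kN·m.

A_x = -5.000 kN, A_y = 109.5 kN, M_A = 449.3 kN·m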